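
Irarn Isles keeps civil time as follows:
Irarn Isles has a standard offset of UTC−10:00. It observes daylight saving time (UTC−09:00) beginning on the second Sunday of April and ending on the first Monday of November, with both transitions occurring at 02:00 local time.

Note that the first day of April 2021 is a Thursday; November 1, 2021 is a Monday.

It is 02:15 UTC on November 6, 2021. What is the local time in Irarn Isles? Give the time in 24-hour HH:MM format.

1 April 2021 is a Thursday, so the first Sunday is April 4 and the second is April 11.
1 November 2021 is a Monday, so the first Monday is November 1.
At the standard offset (UTC−10:00), 02:15 UTC − 10h = 16:15 Irarn Isles standard time (rolling into the previous day, 5 November 2021).
Daylight saving runs 11 April – 1 November; the standard-time date in Irarn Isles, November 5, 2021, is outside that window, so Irarn Isles is on standard time at UTC−10:00.
02:15 UTC − 10h = 16:15 local (rolling into the previous day, 5 November 2021).

16:15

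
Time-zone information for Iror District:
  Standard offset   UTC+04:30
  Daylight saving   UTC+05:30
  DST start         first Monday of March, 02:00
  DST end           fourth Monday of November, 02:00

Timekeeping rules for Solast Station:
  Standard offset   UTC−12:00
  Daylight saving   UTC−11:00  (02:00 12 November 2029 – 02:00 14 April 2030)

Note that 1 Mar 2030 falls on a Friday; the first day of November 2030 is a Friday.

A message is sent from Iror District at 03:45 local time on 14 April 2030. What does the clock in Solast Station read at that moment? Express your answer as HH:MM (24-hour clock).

11:15

1 March 2030 is a Friday, so the first Monday is March 4.
1 November 2030 is a Friday, so the first Monday is November 4 and the fourth is November 25.
14 April 2030 falls between 4 March and 25 November, so daylight saving is in effect and Iror District is at UTC+05:30.
03:45 Iror District − 5h30m = 22:15 UTC (rolling into the previous day, 13 April 2030).
At the standard offset (UTC−12:00), 22:15 UTC − 12h = 10:15 Solast Station standard time.
Daylight saving runs 12 November 2029 – 14 April 2030; the standard-time date in Solast Station, 13 April 2030, is inside that window, so Solast Station is at UTC−11:00.
22:15 UTC − 11h = 11:15 Solast Station.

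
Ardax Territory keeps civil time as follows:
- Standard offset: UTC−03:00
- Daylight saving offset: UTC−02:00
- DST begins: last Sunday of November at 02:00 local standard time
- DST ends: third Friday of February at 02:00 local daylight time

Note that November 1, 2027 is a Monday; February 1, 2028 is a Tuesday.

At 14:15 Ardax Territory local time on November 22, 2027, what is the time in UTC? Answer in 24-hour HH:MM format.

1 November 2027 is a Monday, so Sundays fall on 7, 14, 21, 28; the last is November 28.
1 February 2028 is a Tuesday, so the first Friday is February 4 and the third is February 18.
November 22, 2027 does not fall between 28 November 2027 and 18 February 2028, so daylight saving is not in effect and Ardax Territory is at UTC−03:00.
14:15 local + 3h = 17:15 UTC.

17:15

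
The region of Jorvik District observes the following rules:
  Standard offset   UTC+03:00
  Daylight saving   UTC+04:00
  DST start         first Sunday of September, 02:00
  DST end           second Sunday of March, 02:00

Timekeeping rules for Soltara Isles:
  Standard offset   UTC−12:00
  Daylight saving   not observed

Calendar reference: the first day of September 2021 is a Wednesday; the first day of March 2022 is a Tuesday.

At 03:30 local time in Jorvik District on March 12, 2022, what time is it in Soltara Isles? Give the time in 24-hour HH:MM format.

11:30

1 September 2021 is a Wednesday, so the first Sunday is September 5.
1 March 2022 is a Tuesday, so the first Sunday is March 6 and the second is March 13.
Daylight saving runs 5 September 2021 – 13 March 2022; March 12, 2022 is inside that window, so Jorvik District is at UTC+04:00.
03:30 Jorvik District − 4h = 23:30 UTC (rolling into the previous day, 11 March 2022).
Soltara Isles has no daylight saving, so its offset is UTC−12:00 year-round.
23:30 UTC − 12h = 11:30 Soltara Isles.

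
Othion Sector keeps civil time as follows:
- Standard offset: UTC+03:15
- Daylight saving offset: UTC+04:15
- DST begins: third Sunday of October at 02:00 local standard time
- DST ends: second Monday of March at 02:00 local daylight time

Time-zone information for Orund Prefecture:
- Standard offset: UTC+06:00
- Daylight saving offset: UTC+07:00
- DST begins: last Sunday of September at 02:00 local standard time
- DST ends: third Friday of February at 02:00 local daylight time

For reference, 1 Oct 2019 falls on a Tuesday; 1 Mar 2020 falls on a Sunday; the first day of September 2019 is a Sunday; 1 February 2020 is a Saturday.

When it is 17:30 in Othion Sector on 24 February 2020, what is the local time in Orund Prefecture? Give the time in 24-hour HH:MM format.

1 October 2019 is a Tuesday, so the first Sunday is October 6 and the third is October 20.
1 March 2020 is a Sunday, so the first Monday is March 2 and the second is March 9.
Daylight saving runs 20 October 2019 – 9 March 2020; 24 February 2020 is inside that window, so Othion Sector is at UTC+04:15.
17:30 Othion Sector − 4h15m = 13:15 UTC.
1 September 2019 is a Sunday, so Sundays fall on 1, 8, 15, 22, 29; the last is September 29.
1 February 2020 is a Saturday, so the first Friday is February 7 and the third is February 21.
At the standard offset (UTC+06:00), 13:15 UTC + 6h = 19:15 Orund Prefecture standard time.
The standard-time date in Orund Prefecture, 24 February 2020, is outside the daylight-saving period (29 September 2019 – 21 February 2020), so Orund Prefecture is on standard time, UTC+06:00.
13:15 UTC + 6h = 19:15 Orund Prefecture.

19:15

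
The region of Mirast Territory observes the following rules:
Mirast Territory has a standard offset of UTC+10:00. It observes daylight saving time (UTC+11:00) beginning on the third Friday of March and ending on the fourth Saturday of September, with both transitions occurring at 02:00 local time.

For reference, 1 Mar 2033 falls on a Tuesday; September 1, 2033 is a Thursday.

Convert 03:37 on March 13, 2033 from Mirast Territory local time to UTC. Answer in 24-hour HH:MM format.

1 March 2033 is a Tuesday, so the first Friday is March 4 and the third is March 18.
1 September 2033 is a Thursday, so the first Saturday is September 3 and the fourth is September 24.
Daylight saving runs 18 March – 24 September; March 13, 2033 is outside that window, so Mirast Territory is on standard time at UTC+10:00.
03:37 local − 10h = 17:37 UTC (rolling into the previous day, 12 March 2033).

17:37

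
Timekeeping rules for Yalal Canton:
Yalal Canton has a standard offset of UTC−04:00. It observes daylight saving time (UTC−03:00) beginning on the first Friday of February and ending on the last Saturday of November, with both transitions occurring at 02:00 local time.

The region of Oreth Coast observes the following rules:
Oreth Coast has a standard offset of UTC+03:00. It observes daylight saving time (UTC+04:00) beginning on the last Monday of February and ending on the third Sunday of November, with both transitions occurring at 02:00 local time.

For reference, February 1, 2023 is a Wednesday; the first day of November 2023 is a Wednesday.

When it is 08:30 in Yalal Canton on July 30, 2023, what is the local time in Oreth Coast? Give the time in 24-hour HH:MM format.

1 February 2023 is a Wednesday, so the first Friday is February 3.
1 November 2023 is a Wednesday, so Saturdays fall on 4, 11, 18, 25; the last is November 25.
July 30, 2023 lies within the daylight-saving period (3 February – 25 November), so Yalal Canton is on daylight time, UTC−03:00.
08:30 Yalal Canton + 3h = 11:30 UTC.
1 February 2023 is a Wednesday, so Mondays fall on 6, 13, 20, 27; the last is February 27.
1 November 2023 is a Wednesday, so the first Sunday is November 5 and the third is November 19.
At the standard offset (UTC+03:00), 11:30 UTC + 3h = 14:30 Oreth Coast standard time.
The standard-time date in Oreth Coast, July 30, 2023, falls between 27 February and 19 November, so daylight saving is in effect and Oreth Coast is at UTC+04:00.
11:30 UTC + 4h = 15:30 Oreth Coast.

15:30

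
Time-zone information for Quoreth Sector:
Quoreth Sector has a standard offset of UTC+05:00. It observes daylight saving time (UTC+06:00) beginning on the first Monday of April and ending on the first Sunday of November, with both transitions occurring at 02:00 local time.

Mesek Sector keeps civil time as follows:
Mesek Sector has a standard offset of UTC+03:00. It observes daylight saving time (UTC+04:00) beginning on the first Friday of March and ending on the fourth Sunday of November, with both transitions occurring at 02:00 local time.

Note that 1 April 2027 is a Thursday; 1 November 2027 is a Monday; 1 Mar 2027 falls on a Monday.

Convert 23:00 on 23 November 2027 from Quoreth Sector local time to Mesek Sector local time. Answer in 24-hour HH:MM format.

1 April 2027 is a Thursday, so the first Monday is April 5.
1 November 2027 is a Monday, so the first Sunday is November 7.
23 November 2027 is outside the daylight-saving period (5 April – 7 November), so Quoreth Sector is on standard time, UTC+05:00.
23:00 Quoreth Sector − 5h = 18:00 UTC.
1 March 2027 is a Monday, so the first Friday is March 5.
1 November 2027 is a Monday, so the first Sunday is November 7 and the fourth is November 28.
At the standard offset (UTC+03:00), 18:00 UTC + 3h = 21:00 Mesek Sector standard time.
Daylight saving runs 5 March – 28 November; the standard-time date in Mesek Sector, 23 November 2027, is inside that window, so Mesek Sector is at UTC+04:00.
18:00 UTC + 4h = 22:00 Mesek Sector.

22:00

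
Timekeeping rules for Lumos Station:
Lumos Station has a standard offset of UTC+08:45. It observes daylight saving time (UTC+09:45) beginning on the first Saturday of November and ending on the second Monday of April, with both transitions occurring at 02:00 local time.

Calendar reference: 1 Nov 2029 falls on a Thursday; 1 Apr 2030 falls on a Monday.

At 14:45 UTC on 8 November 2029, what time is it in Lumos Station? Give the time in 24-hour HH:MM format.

1 November 2029 is a Thursday, so the first Saturday is November 3.
1 April 2030 is a Monday, so the first Monday is April 1 and the second is April 8.
At the standard offset (UTC+08:45), 14:45 UTC + 8h45m = 23:30 Lumos Station standard time.
The standard-time date in Lumos Station, 8 November 2029, falls between 3 November 2029 and 8 April 2030, so daylight saving is in effect and Lumos Station is at UTC+09:45.
14:45 UTC + 9h45m = 00:30 local (rolling into the next day, 9 November 2029).

00:30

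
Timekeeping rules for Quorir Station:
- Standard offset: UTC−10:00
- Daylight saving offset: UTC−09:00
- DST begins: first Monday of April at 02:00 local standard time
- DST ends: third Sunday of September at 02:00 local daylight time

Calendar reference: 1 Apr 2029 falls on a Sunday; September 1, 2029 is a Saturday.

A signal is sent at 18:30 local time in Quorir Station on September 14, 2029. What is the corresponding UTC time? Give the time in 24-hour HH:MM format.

1 April 2029 is a Sunday, so the first Monday is April 2.
1 September 2029 is a Saturday, so the first Sunday is September 2 and the third is September 16.
September 14, 2029 falls between 2 April and 16 September, so daylight saving is in effect and Quorir Station is at UTC−09:00.
18:30 local + 9h = 03:30 UTC (rolling into the next day, 15 September 2029).

03:30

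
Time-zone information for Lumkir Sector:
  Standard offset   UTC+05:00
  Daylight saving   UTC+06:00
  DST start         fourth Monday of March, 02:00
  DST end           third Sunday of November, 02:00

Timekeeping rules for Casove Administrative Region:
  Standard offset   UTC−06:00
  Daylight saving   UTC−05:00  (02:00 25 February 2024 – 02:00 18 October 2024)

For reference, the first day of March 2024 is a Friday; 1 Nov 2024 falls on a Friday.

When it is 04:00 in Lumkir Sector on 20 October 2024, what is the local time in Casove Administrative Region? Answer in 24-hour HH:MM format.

1 March 2024 is a Friday, so the first Monday is March 4 and the fourth is March 25.
1 November 2024 is a Friday, so the first Sunday is November 3 and the third is November 17.
20 October 2024 lies within the daylight-saving period (25 March – 17 November), so Lumkir Sector is on daylight time, UTC+06:00.
04:00 Lumkir Sector − 6h = 22:00 UTC (rolling into the previous day, 19 October 2024).
At the standard offset (UTC−06:00), 22:00 UTC − 6h = 16:00 Casove Administrative Region standard time.
The standard-time date in Casove Administrative Region, 19 October 2024, does not fall between 25 February and 18 October, so daylight saving is not in effect and Casove Administrative Region is at UTC−06:00.
22:00 UTC − 6h = 16:00 Casove Administrative Region.

16:00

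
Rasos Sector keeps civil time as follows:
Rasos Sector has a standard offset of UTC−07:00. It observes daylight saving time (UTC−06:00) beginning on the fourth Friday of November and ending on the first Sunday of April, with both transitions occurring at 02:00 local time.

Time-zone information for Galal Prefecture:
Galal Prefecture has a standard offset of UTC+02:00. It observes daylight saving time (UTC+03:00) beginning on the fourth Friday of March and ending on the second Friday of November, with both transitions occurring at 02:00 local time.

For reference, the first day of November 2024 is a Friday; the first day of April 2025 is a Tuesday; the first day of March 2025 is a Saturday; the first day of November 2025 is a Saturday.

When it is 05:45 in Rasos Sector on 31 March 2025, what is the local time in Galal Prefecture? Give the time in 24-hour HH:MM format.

1 November 2024 is a Friday, so the first Friday is November 1 and the fourth is November 22.
1 April 2025 is a Tuesday, so the first Sunday is April 6.
31 March 2025 lies within the daylight-saving period (22 November 2024 – 6 April 2025), so Rasos Sector is on daylight time, UTC−06:00.
05:45 Rasos Sector + 6h = 11:45 UTC.
1 March 2025 is a Saturday, so the first Friday is March 7 and the fourth is March 28.
1 November 2025 is a Saturday, so the first Friday is November 7 and the second is November 14.
At the standard offset (UTC+02:00), 11:45 UTC + 2h = 13:45 Galal Prefecture standard time.
The standard-time date in Galal Prefecture, 31 March 2025, falls between 28 March and 14 November, so daylight saving is in effect and Galal Prefecture is at UTC+03:00.
11:45 UTC + 3h = 14:45 Galal Prefecture.

14:45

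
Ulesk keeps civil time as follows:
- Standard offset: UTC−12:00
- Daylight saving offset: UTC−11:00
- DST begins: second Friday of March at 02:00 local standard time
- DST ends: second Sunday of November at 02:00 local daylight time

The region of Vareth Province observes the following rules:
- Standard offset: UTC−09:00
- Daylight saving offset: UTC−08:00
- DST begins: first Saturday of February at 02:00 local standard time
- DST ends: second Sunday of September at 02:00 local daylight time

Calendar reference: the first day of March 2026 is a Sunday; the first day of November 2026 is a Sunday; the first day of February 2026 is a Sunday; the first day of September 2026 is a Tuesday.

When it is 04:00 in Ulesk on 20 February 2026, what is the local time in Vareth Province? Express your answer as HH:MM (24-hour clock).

1 March 2026 is a Sunday, so the first Friday is March 6 and the second is March 13.
1 November 2026 is a Sunday, so the first Sunday is November 1 and the second is November 8.
20 February 2026 does not fall between 13 March and 8 November, so daylight saving is not in effect and Ulesk is at UTC−12:00.
04:00 Ulesk + 12h = 16:00 UTC.
1 February 2026 is a Sunday, so the first Saturday is February 7.
1 September 2026 is a Tuesday, so the first Sunday is September 6 and the second is September 13.
At the standard offset (UTC−09:00), 16:00 UTC − 9h = 07:00 Vareth Province standard time.
The standard-time date in Vareth Province, 20 February 2026, falls between 7 February and 13 September, so daylight saving is in effect and Vareth Province is at UTC−08:00.
16:00 UTC − 8h = 08:00 Vareth Province.

08:00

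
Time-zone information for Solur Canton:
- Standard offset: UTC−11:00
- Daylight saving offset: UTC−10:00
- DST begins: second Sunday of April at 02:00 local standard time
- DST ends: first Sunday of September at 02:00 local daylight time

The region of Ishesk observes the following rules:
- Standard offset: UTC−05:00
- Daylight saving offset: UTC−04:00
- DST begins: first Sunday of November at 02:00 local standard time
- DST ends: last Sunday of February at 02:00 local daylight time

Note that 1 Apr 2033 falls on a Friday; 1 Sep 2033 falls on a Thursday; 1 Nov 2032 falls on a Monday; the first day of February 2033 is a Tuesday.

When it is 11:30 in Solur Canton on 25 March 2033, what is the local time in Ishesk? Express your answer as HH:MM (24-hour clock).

1 April 2033 is a Friday, so the first Sunday is April 3 and the second is April 10.
1 September 2033 is a Thursday, so the first Sunday is September 4.
25 March 2033 is outside the daylight-saving period (10 April – 4 September), so Solur Canton is on standard time, UTC−11:00.
11:30 Solur Canton + 11h = 22:30 UTC.
1 November 2032 is a Monday, so the first Sunday is November 7.
1 February 2033 is a Tuesday, so Sundays fall on 6, 13, 20, 27; the last is February 27.
At the standard offset (UTC−05:00), 22:30 UTC − 5h = 17:30 Ishesk standard time.
Daylight saving runs 7 November 2032 – 27 February 2033; the standard-time date in Ishesk, 25 March 2033, is outside that window, so Ishesk is on standard time at UTC−05:00.
22:30 UTC − 5h = 17:30 Ishesk.

17:30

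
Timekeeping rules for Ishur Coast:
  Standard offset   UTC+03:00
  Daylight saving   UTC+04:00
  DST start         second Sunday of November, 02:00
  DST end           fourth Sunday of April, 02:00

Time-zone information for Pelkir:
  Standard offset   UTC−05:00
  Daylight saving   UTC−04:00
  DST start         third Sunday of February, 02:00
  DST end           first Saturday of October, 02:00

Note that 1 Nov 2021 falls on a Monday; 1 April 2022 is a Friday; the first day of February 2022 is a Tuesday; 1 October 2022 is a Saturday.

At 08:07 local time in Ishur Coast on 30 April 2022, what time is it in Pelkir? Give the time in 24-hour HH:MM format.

1 November 2021 is a Monday, so the first Sunday is November 7 and the second is November 14.
1 April 2022 is a Friday, so the first Sunday is April 3 and the fourth is April 24.
30 April 2022 is outside the daylight-saving period (14 November 2021 – 24 April 2022), so Ishur Coast is on standard time, UTC+03:00.
08:07 Ishur Coast − 3h = 05:07 UTC.
1 February 2022 is a Tuesday, so the first Sunday is February 6 and the third is February 20.
1 October 2022 is a Saturday, so the first Saturday is October 1.
At the standard offset (UTC−05:00), 05:07 UTC − 5h = 00:07 Pelkir standard time.
The standard-time date in Pelkir, 30 April 2022, falls between 20 February and 1 October, so daylight saving is in effect and Pelkir is at UTC−04:00.
05:07 UTC − 4h = 01:07 Pelkir.

01:07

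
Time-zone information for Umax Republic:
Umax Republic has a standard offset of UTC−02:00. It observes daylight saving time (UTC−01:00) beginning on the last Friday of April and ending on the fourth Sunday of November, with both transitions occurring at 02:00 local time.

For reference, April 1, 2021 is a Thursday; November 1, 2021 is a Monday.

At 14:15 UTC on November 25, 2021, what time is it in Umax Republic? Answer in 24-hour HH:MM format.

1 April 2021 is a Thursday, so Fridays fall on 2, 9, 16, 23, 30; the last is April 30.
1 November 2021 is a Monday, so the first Sunday is November 7 and the fourth is November 28.
At the standard offset (UTC−02:00), 14:15 UTC − 2h = 12:15 Umax Republic standard time.
Daylight saving runs 30 April – 28 November; the standard-time date in Umax Republic, November 25, 2021, is inside that window, so Umax Republic is at UTC−01:00.
14:15 UTC − 1h = 13:15 local.

13:15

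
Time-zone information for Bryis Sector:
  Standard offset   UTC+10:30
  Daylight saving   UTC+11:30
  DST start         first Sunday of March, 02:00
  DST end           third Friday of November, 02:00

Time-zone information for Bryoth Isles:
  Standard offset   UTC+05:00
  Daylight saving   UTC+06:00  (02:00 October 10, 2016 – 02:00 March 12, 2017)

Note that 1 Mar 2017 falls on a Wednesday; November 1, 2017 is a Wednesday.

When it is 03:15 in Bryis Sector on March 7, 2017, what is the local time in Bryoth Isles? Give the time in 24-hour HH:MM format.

1 March 2017 is a Wednesday, so the first Sunday is March 5.
1 November 2017 is a Wednesday, so the first Friday is November 3 and the third is November 17.
Daylight saving runs 5 March – 17 November; March 7, 2017 is inside that window, so Bryis Sector is at UTC+11:30.
03:15 Bryis Sector − 11h30m = 15:45 UTC (rolling into the previous day, 6 March 2017).
At the standard offset (UTC+05:00), 15:45 UTC + 5h = 20:45 Bryoth Isles standard time.
Daylight saving runs 10 October 2016 – 12 March 2017; the standard-time date in Bryoth Isles, March 6, 2017, is inside that window, so Bryoth Isles is at UTC+06:00.
15:45 UTC + 6h = 21:45 Bryoth Isles.

21:45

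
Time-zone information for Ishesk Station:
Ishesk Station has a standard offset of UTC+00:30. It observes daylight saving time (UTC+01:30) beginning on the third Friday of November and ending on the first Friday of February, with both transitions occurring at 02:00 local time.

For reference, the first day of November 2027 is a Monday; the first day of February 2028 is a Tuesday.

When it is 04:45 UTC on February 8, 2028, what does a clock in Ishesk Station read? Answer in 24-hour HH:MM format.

05:15

1 November 2027 is a Monday, so the first Friday is November 5 and the third is November 19.
1 February 2028 is a Tuesday, so the first Friday is February 4.
At the standard offset (UTC+00:30), 04:45 UTC + 0h30m = 05:15 Ishesk Station standard time.
The standard-time date in Ishesk Station, February 8, 2028, is outside the daylight-saving period (19 November 2027 – 4 February 2028), so Ishesk Station is on standard time, UTC+00:30.
04:45 UTC + 0h30m = 05:15 local.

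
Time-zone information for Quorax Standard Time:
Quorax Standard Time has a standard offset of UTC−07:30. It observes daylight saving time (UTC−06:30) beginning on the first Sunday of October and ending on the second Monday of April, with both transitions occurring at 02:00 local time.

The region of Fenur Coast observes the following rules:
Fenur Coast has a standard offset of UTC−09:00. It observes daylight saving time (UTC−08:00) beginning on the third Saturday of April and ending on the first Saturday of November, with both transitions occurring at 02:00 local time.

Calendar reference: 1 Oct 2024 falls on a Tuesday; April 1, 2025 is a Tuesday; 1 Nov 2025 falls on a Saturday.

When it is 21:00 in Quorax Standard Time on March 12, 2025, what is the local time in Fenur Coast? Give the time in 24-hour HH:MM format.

18:30

1 October 2024 is a Tuesday, so the first Sunday is October 6.
1 April 2025 is a Tuesday, so the first Monday is April 7 and the second is April 14.
March 12, 2025 falls between 6 October 2024 and 14 April 2025, so daylight saving is in effect and Quorax Standard Time is at UTC−06:30.
21:00 Quorax Standard Time + 6h30m = 03:30 UTC (rolling into the next day, 13 March 2025).
1 April 2025 is a Tuesday, so the first Saturday is April 5 and the third is April 19.
1 November 2025 is a Saturday, so the first Saturday is November 1.
At the standard offset (UTC−09:00), 03:30 UTC − 9h = 18:30 Fenur Coast standard time (rolling into the previous day, 12 March 2025).
The standard-time date in Fenur Coast, March 12, 2025, does not fall between 19 April and 1 November, so daylight saving is not in effect and Fenur Coast is at UTC−09:00.
03:30 UTC − 9h = 18:30 Fenur Coast (rolling into the previous day, 12 March 2025).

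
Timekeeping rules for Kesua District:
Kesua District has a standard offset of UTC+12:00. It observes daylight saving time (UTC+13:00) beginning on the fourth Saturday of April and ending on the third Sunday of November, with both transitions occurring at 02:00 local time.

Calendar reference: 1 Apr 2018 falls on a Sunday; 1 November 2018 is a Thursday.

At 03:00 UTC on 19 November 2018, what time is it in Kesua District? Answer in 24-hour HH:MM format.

1 April 2018 is a Sunday, so the first Saturday is April 7 and the fourth is April 28.
1 November 2018 is a Thursday, so the first Sunday is November 4 and the third is November 18.
At the standard offset (UTC+12:00), 03:00 UTC + 12h = 15:00 Kesua District standard time.
The standard-time date in Kesua District, 19 November 2018, does not fall between 28 April and 18 November, so daylight saving is not in effect and Kesua District is at UTC+12:00.
03:00 UTC + 12h = 15:00 local.

15:00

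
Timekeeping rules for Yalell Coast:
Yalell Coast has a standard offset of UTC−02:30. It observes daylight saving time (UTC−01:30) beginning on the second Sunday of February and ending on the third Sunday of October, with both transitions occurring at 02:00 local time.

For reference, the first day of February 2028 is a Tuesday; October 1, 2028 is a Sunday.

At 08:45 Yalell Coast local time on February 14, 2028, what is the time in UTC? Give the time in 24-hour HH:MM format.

10:15

1 February 2028 is a Tuesday, so the first Sunday is February 6 and the second is February 13.
1 October 2028 is a Sunday, so the first Sunday is October 1 and the third is October 15.
February 14, 2028 lies within the daylight-saving period (13 February – 15 October), so Yalell Coast is on daylight time, UTC−01:30.
08:45 local + 1h30m = 10:15 UTC.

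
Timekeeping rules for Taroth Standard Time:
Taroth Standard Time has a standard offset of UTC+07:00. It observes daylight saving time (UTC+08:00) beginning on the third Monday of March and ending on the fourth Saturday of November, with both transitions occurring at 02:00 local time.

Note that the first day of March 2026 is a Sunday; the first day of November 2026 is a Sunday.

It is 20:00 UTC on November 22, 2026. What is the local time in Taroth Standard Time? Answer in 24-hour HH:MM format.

1 March 2026 is a Sunday, so the first Monday is March 2 and the third is March 16.
1 November 2026 is a Sunday, so the first Saturday is November 7 and the fourth is November 28.
At the standard offset (UTC+07:00), 20:00 UTC + 7h = 03:00 Taroth Standard Time standard time (rolling into the next day, 23 November 2026).
The standard-time date in Taroth Standard Time, November 23, 2026, lies within the daylight-saving period (16 March – 28 November), so Taroth Standard Time is on daylight time, UTC+08:00.
20:00 UTC + 8h = 04:00 local (rolling into the next day, 23 November 2026).

04:00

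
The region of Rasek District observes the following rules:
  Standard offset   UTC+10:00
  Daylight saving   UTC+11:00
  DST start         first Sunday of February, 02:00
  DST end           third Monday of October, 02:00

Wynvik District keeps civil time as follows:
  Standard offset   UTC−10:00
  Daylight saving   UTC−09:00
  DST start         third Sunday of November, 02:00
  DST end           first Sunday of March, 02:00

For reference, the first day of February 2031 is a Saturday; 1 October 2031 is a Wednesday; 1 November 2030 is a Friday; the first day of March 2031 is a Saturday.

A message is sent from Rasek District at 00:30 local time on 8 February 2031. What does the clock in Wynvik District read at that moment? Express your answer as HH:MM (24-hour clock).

1 February 2031 is a Saturday, so the first Sunday is February 2.
1 October 2031 is a Wednesday, so the first Monday is October 6 and the third is October 20.
Daylight saving runs 2 February – 20 October; 8 February 2031 is inside that window, so Rasek District is at UTC+11:00.
00:30 Rasek District − 11h = 13:30 UTC (rolling into the previous day, 7 February 2031).
1 November 2030 is a Friday, so the first Sunday is November 3 and the third is November 17.
1 March 2031 is a Saturday, so the first Sunday is March 2.
At the standard offset (UTC−10:00), 13:30 UTC − 10h = 03:30 Wynvik District standard time.
The standard-time date in Wynvik District, 7 February 2031, lies within the daylight-saving period (17 November 2030 – 2 March 2031), so Wynvik District is on daylight time, UTC−09:00.
13:30 UTC − 9h = 04:30 Wynvik District.

04:30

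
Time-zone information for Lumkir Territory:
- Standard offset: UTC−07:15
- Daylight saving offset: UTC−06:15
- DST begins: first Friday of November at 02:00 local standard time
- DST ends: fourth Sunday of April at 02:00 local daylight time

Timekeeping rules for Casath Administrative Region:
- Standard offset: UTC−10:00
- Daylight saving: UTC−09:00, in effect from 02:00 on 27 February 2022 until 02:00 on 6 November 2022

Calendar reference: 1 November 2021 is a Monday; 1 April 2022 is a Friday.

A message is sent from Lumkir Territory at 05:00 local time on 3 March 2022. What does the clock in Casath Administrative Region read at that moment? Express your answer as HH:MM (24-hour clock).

1 November 2021 is a Monday, so the first Friday is November 5.
1 April 2022 is a Friday, so the first Sunday is April 3 and the fourth is April 24.
Daylight saving runs 5 November 2021 – 24 April 2022; 3 March 2022 is inside that window, so Lumkir Territory is at UTC−06:15.
05:00 Lumkir Territory + 6h15m = 11:15 UTC.
At the standard offset (UTC−10:00), 11:15 UTC − 10h = 01:15 Casath Administrative Region standard time.
The standard-time date in Casath Administrative Region, 3 March 2022, falls between 27 February and 6 November, so daylight saving is in effect and Casath Administrative Region is at UTC−09:00.
11:15 UTC − 9h = 02:15 Casath Administrative Region.

02:15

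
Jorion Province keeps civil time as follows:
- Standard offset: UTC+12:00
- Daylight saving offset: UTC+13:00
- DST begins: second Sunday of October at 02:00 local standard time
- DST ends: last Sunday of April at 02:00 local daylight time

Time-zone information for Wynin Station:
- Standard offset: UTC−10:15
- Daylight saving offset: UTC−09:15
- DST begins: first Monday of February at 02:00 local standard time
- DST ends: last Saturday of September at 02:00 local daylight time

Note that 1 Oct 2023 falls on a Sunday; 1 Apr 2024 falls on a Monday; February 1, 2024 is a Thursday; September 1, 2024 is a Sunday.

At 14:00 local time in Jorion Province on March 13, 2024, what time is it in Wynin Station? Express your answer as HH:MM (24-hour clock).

15:45

1 October 2023 is a Sunday, so the first Sunday is October 1 and the second is October 8.
1 April 2024 is a Monday, so Sundays fall on 7, 14, 21, 28; the last is April 28.
Daylight saving runs 8 October 2023 – 28 April 2024; March 13, 2024 is inside that window, so Jorion Province is at UTC+13:00.
14:00 Jorion Province − 13h = 01:00 UTC.
1 February 2024 is a Thursday, so the first Monday is February 5.
1 September 2024 is a Sunday, so Saturdays fall on 7, 14, 21, 28; the last is September 28.
At the standard offset (UTC−10:15), 01:00 UTC − 10h15m = 14:45 Wynin Station standard time (rolling into the previous day, 12 March 2024).
The standard-time date in Wynin Station, March 12, 2024, falls between 5 February and 28 September, so daylight saving is in effect and Wynin Station is at UTC−09:15.
01:00 UTC − 9h15m = 15:45 Wynin Station (rolling into the previous day, 12 March 2024).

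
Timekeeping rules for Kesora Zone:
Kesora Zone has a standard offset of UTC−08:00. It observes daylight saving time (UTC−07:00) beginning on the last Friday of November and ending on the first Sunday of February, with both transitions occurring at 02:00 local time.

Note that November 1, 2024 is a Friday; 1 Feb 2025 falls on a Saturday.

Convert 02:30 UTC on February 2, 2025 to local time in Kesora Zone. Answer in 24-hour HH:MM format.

19:30

1 November 2024 is a Friday, so Fridays fall on 1, 8, 15, 22, 29; the last is November 29.
1 February 2025 is a Saturday, so the first Sunday is February 2.
At the standard offset (UTC−08:00), 02:30 UTC − 8h = 18:30 Kesora Zone standard time (rolling into the previous day, 1 February 2025).
Daylight saving runs 29 November 2024 – 2 February 2025; the standard-time date in Kesora Zone, February 1, 2025, is inside that window, so Kesora Zone is at UTC−07:00.
02:30 UTC − 7h = 19:30 local (rolling into the previous day, 1 February 2025).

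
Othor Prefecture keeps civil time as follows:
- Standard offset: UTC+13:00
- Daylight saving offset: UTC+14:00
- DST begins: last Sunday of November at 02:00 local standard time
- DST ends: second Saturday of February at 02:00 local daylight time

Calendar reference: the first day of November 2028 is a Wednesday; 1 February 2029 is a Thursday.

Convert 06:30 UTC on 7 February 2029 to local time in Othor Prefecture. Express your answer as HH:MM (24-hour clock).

20:30

1 November 2028 is a Wednesday, so Sundays fall on 5, 12, 19, 26; the last is November 26.
1 February 2029 is a Thursday, so the first Saturday is February 3 and the second is February 10.
At the standard offset (UTC+13:00), 06:30 UTC + 13h = 19:30 Othor Prefecture standard time.
The standard-time date in Othor Prefecture, 7 February 2029, falls between 26 November 2028 and 10 February 2029, so daylight saving is in effect and Othor Prefecture is at UTC+14:00.
06:30 UTC + 14h = 20:30 local.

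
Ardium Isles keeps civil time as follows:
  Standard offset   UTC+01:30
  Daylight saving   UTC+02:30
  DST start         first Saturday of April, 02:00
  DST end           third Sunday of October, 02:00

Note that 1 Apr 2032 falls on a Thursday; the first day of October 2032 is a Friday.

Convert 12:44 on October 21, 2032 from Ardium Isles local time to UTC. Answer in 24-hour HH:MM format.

1 April 2032 is a Thursday, so the first Saturday is April 3.
1 October 2032 is a Friday, so the first Sunday is October 3 and the third is October 17.
October 21, 2032 does not fall between 3 April and 17 October, so daylight saving is not in effect and Ardium Isles is at UTC+01:30.
12:44 local − 1h30m = 11:14 UTC.

11:14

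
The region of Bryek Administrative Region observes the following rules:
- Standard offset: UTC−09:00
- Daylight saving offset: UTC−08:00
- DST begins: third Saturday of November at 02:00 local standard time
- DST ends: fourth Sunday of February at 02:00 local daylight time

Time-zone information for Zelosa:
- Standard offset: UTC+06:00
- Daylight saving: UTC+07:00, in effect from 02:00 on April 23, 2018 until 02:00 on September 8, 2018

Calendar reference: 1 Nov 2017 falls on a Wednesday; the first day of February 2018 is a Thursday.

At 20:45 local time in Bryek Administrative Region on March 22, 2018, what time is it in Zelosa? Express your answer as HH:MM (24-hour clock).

11:45

1 November 2017 is a Wednesday, so the first Saturday is November 4 and the third is November 18.
1 February 2018 is a Thursday, so the first Sunday is February 4 and the fourth is February 25.
March 22, 2018 does not fall between 18 November 2017 and 25 February 2018, so daylight saving is not in effect and Bryek Administrative Region is at UTC−09:00.
20:45 Bryek Administrative Region + 9h = 05:45 UTC (rolling into the next day, 23 March 2018).
At the standard offset (UTC+06:00), 05:45 UTC + 6h = 11:45 Zelosa standard time.
The standard-time date in Zelosa, March 23, 2018, does not fall between 23 April and 8 September, so daylight saving is not in effect and Zelosa is at UTC+06:00.
05:45 UTC + 6h = 11:45 Zelosa.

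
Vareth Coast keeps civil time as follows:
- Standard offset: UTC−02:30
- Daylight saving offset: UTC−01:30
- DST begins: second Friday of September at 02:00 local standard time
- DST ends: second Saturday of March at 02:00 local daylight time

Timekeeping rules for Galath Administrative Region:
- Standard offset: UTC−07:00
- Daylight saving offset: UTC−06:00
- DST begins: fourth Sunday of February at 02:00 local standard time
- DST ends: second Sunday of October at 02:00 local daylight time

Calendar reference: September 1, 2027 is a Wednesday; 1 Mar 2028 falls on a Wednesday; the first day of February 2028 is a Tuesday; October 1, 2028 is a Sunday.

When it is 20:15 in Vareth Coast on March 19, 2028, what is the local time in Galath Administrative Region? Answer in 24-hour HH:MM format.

1 September 2027 is a Wednesday, so the first Friday is September 3 and the second is September 10.
1 March 2028 is a Wednesday, so the first Saturday is March 4 and the second is March 11.
Daylight saving runs 10 September 2027 – 11 March 2028; March 19, 2028 is outside that window, so Vareth Coast is on standard time at UTC−02:30.
20:15 Vareth Coast + 2h30m = 22:45 UTC.
1 February 2028 is a Tuesday, so the first Sunday is February 6 and the fourth is February 27.
1 October 2028 is a Sunday, so the first Sunday is October 1 and the second is October 8.
At the standard offset (UTC−07:00), 22:45 UTC − 7h = 15:45 Galath Administrative Region standard time.
The standard-time date in Galath Administrative Region, March 19, 2028, lies within the daylight-saving period (27 February – 8 October), so Galath Administrative Region is on daylight time, UTC−06:00.
22:45 UTC − 6h = 16:45 Galath Administrative Region.

16:45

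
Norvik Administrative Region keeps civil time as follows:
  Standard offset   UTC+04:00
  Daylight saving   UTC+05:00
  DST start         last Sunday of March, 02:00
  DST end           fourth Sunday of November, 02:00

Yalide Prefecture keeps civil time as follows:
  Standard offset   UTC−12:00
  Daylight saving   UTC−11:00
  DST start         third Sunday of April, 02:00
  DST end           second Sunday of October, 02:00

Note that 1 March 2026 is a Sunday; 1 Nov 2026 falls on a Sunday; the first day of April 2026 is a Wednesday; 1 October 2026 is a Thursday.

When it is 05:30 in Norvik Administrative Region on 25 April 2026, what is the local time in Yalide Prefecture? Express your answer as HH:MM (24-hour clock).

1 March 2026 is a Sunday, so Sundays fall on 1, 8, 15, 22, 29; the last is March 29.
1 November 2026 is a Sunday, so the first Sunday is November 1 and the fourth is November 22.
Daylight saving runs 29 March – 22 November; 25 April 2026 is inside that window, so Norvik Administrative Region is at UTC+05:00.
05:30 Norvik Administrative Region − 5h = 00:30 UTC.
1 April 2026 is a Wednesday, so the first Sunday is April 5 and the third is April 19.
1 October 2026 is a Thursday, so the first Sunday is October 4 and the second is October 11.
At the standard offset (UTC−12:00), 00:30 UTC − 12h = 12:30 Yalide Prefecture standard time (rolling into the previous day, 24 April 2026).
Daylight saving runs 19 April – 11 October; the standard-time date in Yalide Prefecture, 24 April 2026, is inside that window, so Yalide Prefecture is at UTC−11:00.
00:30 UTC − 11h = 13:30 Yalide Prefecture (rolling into the previous day, 24 April 2026).

13:30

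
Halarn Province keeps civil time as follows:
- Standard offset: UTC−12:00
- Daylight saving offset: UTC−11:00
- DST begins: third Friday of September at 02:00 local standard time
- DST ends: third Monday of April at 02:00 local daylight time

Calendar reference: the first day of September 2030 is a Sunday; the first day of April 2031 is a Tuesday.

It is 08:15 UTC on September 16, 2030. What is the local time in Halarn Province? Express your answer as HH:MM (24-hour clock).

20:15

1 September 2030 is a Sunday, so the first Friday is September 6 and the third is September 20.
1 April 2031 is a Tuesday, so the first Monday is April 7 and the third is April 21.
At the standard offset (UTC−12:00), 08:15 UTC − 12h = 20:15 Halarn Province standard time (rolling into the previous day, 15 September 2030).
The standard-time date in Halarn Province, September 15, 2030, is outside the daylight-saving period (20 September 2030 – 21 April 2031), so Halarn Province is on standard time, UTC−12:00.
08:15 UTC − 12h = 20:15 local (rolling into the previous day, 15 September 2030).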